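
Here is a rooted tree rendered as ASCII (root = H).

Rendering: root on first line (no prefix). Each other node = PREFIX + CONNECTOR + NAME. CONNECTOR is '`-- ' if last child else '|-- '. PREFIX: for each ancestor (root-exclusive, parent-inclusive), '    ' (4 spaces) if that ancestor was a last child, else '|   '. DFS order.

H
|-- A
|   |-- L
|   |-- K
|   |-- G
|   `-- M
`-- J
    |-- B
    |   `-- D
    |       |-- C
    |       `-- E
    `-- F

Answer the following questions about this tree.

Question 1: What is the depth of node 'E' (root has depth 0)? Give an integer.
Path from root to E: H -> J -> B -> D -> E
Depth = number of edges = 4

Answer: 4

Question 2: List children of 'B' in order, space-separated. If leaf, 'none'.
Answer: D

Derivation:
Node B's children (from adjacency): D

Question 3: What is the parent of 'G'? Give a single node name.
Answer: A

Derivation:
Scan adjacency: G appears as child of A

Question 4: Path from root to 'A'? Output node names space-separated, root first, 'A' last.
Walk down from root: H -> A

Answer: H A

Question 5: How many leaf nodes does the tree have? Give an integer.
Leaves (nodes with no children): C, E, F, G, K, L, M

Answer: 7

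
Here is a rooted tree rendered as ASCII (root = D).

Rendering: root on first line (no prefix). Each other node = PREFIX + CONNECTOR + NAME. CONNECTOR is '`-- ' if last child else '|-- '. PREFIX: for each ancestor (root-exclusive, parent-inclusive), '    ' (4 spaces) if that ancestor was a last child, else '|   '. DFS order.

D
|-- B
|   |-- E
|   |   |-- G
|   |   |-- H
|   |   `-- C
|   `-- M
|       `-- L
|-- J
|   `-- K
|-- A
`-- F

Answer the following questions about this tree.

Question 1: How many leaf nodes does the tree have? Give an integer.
Leaves (nodes with no children): A, C, F, G, H, K, L

Answer: 7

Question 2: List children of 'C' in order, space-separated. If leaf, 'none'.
Answer: none

Derivation:
Node C's children (from adjacency): (leaf)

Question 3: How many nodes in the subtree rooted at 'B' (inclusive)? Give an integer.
Answer: 7

Derivation:
Subtree rooted at B contains: B, C, E, G, H, L, M
Count = 7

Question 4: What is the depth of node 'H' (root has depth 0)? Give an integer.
Path from root to H: D -> B -> E -> H
Depth = number of edges = 3

Answer: 3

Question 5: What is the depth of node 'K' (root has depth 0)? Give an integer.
Path from root to K: D -> J -> K
Depth = number of edges = 2

Answer: 2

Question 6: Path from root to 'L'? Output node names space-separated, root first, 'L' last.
Walk down from root: D -> B -> M -> L

Answer: D B M L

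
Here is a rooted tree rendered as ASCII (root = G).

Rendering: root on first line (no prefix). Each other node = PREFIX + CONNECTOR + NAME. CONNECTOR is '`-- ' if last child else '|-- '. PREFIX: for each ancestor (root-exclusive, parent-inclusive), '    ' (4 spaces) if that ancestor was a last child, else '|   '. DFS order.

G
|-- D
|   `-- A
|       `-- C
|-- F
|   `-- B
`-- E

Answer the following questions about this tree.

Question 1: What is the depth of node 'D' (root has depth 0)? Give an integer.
Answer: 1

Derivation:
Path from root to D: G -> D
Depth = number of edges = 1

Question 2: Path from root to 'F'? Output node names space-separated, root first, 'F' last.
Answer: G F

Derivation:
Walk down from root: G -> F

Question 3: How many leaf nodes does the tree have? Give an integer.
Answer: 3

Derivation:
Leaves (nodes with no children): B, C, E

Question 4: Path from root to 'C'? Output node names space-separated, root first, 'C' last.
Walk down from root: G -> D -> A -> C

Answer: G D A C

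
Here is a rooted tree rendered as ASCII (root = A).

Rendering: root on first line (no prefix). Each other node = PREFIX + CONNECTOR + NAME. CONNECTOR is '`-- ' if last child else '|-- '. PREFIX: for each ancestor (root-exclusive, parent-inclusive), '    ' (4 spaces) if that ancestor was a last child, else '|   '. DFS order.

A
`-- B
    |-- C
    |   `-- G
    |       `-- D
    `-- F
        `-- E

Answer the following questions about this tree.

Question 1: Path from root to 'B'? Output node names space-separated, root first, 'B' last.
Answer: A B

Derivation:
Walk down from root: A -> B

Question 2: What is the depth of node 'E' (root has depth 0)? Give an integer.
Answer: 3

Derivation:
Path from root to E: A -> B -> F -> E
Depth = number of edges = 3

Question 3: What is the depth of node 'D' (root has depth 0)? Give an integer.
Path from root to D: A -> B -> C -> G -> D
Depth = number of edges = 4

Answer: 4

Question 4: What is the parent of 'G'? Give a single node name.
Answer: C

Derivation:
Scan adjacency: G appears as child of C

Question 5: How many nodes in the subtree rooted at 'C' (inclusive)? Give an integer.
Answer: 3

Derivation:
Subtree rooted at C contains: C, D, G
Count = 3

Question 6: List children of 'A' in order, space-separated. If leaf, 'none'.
Answer: B

Derivation:
Node A's children (from adjacency): B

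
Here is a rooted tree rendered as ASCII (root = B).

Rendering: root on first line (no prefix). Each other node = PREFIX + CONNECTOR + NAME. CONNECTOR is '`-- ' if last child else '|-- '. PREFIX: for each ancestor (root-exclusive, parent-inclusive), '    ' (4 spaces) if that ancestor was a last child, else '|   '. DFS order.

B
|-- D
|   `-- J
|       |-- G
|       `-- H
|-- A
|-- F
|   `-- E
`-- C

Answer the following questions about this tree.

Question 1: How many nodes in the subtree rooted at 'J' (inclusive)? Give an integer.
Subtree rooted at J contains: G, H, J
Count = 3

Answer: 3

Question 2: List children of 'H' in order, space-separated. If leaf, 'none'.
Node H's children (from adjacency): (leaf)

Answer: none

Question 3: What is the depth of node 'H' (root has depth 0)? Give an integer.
Answer: 3

Derivation:
Path from root to H: B -> D -> J -> H
Depth = number of edges = 3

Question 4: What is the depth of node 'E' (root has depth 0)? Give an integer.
Path from root to E: B -> F -> E
Depth = number of edges = 2

Answer: 2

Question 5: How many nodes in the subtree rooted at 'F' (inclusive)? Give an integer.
Subtree rooted at F contains: E, F
Count = 2

Answer: 2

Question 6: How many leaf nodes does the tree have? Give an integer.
Leaves (nodes with no children): A, C, E, G, H

Answer: 5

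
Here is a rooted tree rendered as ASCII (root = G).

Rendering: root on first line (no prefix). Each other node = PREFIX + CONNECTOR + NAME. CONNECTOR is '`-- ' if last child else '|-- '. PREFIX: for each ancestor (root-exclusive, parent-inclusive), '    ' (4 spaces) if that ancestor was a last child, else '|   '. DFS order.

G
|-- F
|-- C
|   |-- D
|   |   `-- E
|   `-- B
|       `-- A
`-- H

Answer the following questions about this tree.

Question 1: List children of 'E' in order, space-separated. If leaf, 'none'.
Node E's children (from adjacency): (leaf)

Answer: none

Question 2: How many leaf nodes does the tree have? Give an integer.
Leaves (nodes with no children): A, E, F, H

Answer: 4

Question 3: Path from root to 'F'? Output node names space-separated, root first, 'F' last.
Walk down from root: G -> F

Answer: G F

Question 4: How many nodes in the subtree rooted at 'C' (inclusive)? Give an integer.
Subtree rooted at C contains: A, B, C, D, E
Count = 5

Answer: 5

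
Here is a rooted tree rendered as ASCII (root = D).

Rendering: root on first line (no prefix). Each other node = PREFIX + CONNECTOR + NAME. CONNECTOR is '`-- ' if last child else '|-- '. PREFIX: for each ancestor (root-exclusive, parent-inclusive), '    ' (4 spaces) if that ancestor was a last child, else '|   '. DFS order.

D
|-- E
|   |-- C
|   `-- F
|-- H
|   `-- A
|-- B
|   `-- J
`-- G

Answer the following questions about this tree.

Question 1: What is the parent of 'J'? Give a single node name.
Scan adjacency: J appears as child of B

Answer: B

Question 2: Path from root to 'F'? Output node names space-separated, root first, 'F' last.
Walk down from root: D -> E -> F

Answer: D E F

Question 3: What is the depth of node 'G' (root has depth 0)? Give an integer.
Path from root to G: D -> G
Depth = number of edges = 1

Answer: 1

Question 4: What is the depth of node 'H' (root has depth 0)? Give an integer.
Path from root to H: D -> H
Depth = number of edges = 1

Answer: 1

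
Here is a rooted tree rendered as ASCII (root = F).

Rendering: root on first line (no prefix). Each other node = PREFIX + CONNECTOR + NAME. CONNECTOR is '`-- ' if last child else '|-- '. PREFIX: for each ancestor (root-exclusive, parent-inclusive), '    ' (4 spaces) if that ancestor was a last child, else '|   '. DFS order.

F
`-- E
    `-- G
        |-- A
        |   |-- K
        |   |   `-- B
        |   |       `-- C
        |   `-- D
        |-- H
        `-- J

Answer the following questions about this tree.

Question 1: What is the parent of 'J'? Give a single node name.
Scan adjacency: J appears as child of G

Answer: G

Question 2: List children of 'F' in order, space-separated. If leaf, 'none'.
Node F's children (from adjacency): E

Answer: E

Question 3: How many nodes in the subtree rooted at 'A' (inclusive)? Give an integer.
Answer: 5

Derivation:
Subtree rooted at A contains: A, B, C, D, K
Count = 5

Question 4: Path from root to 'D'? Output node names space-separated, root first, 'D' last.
Answer: F E G A D

Derivation:
Walk down from root: F -> E -> G -> A -> D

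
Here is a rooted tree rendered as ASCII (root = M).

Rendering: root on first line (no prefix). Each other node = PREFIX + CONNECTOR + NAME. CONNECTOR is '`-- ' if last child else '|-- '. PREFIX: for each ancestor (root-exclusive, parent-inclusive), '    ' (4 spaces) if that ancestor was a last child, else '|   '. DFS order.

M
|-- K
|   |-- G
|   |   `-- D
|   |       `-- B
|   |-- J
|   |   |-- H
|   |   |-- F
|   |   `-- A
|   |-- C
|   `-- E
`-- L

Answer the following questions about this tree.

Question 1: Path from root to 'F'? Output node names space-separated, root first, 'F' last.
Answer: M K J F

Derivation:
Walk down from root: M -> K -> J -> F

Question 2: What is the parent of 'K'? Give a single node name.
Scan adjacency: K appears as child of M

Answer: M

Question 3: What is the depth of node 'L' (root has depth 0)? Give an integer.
Path from root to L: M -> L
Depth = number of edges = 1

Answer: 1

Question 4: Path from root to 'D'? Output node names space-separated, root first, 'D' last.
Walk down from root: M -> K -> G -> D

Answer: M K G D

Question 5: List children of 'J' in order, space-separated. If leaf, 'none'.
Node J's children (from adjacency): H, F, A

Answer: H F A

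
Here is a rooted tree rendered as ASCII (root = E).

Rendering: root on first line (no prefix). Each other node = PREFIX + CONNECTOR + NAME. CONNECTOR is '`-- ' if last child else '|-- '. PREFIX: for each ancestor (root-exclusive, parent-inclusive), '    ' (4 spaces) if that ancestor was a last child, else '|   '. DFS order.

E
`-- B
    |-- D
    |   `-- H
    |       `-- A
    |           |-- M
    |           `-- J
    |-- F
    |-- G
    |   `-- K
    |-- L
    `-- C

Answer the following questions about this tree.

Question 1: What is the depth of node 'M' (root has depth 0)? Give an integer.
Path from root to M: E -> B -> D -> H -> A -> M
Depth = number of edges = 5

Answer: 5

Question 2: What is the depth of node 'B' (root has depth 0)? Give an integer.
Answer: 1

Derivation:
Path from root to B: E -> B
Depth = number of edges = 1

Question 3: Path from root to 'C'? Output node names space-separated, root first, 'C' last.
Walk down from root: E -> B -> C

Answer: E B C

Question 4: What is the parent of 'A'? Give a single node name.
Scan adjacency: A appears as child of H

Answer: H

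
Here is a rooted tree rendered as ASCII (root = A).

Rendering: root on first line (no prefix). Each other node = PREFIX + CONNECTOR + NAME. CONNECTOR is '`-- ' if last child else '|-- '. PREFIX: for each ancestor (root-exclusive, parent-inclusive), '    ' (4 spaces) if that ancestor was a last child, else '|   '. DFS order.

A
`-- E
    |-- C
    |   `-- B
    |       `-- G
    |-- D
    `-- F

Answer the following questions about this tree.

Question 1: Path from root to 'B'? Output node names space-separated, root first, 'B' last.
Answer: A E C B

Derivation:
Walk down from root: A -> E -> C -> B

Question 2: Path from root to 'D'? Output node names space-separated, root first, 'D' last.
Walk down from root: A -> E -> D

Answer: A E D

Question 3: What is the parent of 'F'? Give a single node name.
Scan adjacency: F appears as child of E

Answer: E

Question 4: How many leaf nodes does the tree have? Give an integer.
Answer: 3

Derivation:
Leaves (nodes with no children): D, F, G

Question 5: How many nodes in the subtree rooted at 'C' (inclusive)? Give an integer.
Answer: 3

Derivation:
Subtree rooted at C contains: B, C, G
Count = 3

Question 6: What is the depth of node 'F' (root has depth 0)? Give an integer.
Path from root to F: A -> E -> F
Depth = number of edges = 2

Answer: 2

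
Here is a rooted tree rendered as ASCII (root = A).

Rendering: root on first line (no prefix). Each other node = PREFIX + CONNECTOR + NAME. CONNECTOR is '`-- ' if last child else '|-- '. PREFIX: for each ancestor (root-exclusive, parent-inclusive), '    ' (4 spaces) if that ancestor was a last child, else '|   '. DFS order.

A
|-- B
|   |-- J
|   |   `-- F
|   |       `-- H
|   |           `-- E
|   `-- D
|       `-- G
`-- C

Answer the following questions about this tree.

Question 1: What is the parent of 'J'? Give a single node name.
Scan adjacency: J appears as child of B

Answer: B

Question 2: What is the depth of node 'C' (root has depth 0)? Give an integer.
Answer: 1

Derivation:
Path from root to C: A -> C
Depth = number of edges = 1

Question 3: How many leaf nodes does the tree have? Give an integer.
Answer: 3

Derivation:
Leaves (nodes with no children): C, E, G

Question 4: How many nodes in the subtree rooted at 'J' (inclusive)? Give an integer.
Answer: 4

Derivation:
Subtree rooted at J contains: E, F, H, J
Count = 4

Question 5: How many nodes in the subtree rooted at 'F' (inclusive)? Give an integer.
Answer: 3

Derivation:
Subtree rooted at F contains: E, F, H
Count = 3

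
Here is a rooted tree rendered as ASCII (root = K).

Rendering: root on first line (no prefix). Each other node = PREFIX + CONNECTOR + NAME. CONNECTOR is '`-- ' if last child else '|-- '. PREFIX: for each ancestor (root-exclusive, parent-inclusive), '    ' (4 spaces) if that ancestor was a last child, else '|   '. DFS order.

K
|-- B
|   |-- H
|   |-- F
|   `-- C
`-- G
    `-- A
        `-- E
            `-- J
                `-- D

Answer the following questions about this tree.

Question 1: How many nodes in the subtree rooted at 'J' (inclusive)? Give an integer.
Answer: 2

Derivation:
Subtree rooted at J contains: D, J
Count = 2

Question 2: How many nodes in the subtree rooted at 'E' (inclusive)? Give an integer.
Answer: 3

Derivation:
Subtree rooted at E contains: D, E, J
Count = 3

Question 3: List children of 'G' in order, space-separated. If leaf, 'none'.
Answer: A

Derivation:
Node G's children (from adjacency): A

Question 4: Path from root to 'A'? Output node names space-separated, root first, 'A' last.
Answer: K G A

Derivation:
Walk down from root: K -> G -> A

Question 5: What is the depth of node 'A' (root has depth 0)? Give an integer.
Answer: 2

Derivation:
Path from root to A: K -> G -> A
Depth = number of edges = 2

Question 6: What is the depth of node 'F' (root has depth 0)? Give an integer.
Path from root to F: K -> B -> F
Depth = number of edges = 2

Answer: 2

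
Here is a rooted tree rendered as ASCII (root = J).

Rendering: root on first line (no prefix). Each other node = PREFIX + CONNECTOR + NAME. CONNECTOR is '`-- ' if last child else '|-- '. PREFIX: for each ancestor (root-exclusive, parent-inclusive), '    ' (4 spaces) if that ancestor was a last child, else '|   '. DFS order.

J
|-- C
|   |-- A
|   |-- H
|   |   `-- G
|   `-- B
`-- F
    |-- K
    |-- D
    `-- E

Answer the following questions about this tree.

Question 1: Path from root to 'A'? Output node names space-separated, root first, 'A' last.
Answer: J C A

Derivation:
Walk down from root: J -> C -> A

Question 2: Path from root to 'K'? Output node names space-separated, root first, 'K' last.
Walk down from root: J -> F -> K

Answer: J F K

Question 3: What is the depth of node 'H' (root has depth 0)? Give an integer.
Answer: 2

Derivation:
Path from root to H: J -> C -> H
Depth = number of edges = 2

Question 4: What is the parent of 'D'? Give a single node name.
Scan adjacency: D appears as child of F

Answer: F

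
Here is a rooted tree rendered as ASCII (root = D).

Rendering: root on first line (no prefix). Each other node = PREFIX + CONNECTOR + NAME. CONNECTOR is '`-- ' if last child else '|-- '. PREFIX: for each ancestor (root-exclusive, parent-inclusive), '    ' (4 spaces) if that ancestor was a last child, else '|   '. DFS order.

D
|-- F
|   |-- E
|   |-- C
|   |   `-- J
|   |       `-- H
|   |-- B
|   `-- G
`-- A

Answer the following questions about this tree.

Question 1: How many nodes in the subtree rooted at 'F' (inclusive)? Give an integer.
Answer: 7

Derivation:
Subtree rooted at F contains: B, C, E, F, G, H, J
Count = 7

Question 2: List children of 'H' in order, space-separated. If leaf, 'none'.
Node H's children (from adjacency): (leaf)

Answer: none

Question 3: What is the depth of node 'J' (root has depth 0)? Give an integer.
Path from root to J: D -> F -> C -> J
Depth = number of edges = 3

Answer: 3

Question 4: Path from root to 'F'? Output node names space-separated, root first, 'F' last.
Walk down from root: D -> F

Answer: D F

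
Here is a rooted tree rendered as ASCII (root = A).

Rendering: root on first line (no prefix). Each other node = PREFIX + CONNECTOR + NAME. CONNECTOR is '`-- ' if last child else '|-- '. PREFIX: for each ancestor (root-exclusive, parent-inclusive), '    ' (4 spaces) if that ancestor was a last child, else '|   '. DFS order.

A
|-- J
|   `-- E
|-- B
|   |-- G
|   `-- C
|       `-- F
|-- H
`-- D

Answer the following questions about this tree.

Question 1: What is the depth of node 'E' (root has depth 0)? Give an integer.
Answer: 2

Derivation:
Path from root to E: A -> J -> E
Depth = number of edges = 2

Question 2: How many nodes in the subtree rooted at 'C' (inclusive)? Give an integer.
Answer: 2

Derivation:
Subtree rooted at C contains: C, F
Count = 2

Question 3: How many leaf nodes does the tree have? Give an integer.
Leaves (nodes with no children): D, E, F, G, H

Answer: 5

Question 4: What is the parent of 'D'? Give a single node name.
Scan adjacency: D appears as child of A

Answer: A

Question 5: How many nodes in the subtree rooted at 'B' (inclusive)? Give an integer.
Subtree rooted at B contains: B, C, F, G
Count = 4

Answer: 4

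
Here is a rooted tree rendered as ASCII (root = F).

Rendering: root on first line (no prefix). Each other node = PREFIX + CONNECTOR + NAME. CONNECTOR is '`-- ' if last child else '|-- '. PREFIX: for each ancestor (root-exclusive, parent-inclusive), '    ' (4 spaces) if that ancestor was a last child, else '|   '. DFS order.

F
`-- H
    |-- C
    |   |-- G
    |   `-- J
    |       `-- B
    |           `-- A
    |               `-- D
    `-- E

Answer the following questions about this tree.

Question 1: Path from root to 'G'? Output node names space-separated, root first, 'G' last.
Answer: F H C G

Derivation:
Walk down from root: F -> H -> C -> G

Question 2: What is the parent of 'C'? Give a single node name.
Answer: H

Derivation:
Scan adjacency: C appears as child of H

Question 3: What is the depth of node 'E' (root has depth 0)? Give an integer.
Answer: 2

Derivation:
Path from root to E: F -> H -> E
Depth = number of edges = 2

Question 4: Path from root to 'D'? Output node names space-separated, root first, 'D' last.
Answer: F H C J B A D

Derivation:
Walk down from root: F -> H -> C -> J -> B -> A -> D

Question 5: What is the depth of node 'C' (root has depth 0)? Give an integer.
Path from root to C: F -> H -> C
Depth = number of edges = 2

Answer: 2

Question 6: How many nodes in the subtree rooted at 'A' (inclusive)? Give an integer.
Answer: 2

Derivation:
Subtree rooted at A contains: A, D
Count = 2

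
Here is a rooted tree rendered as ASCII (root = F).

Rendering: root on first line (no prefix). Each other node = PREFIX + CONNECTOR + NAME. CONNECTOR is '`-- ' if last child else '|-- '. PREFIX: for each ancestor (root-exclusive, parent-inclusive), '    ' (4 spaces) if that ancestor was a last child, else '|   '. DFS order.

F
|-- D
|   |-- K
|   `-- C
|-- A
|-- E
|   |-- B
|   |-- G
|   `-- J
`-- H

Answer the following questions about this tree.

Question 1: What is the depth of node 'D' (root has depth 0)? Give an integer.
Answer: 1

Derivation:
Path from root to D: F -> D
Depth = number of edges = 1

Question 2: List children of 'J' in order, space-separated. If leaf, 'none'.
Answer: none

Derivation:
Node J's children (from adjacency): (leaf)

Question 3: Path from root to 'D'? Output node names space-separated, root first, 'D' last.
Walk down from root: F -> D

Answer: F D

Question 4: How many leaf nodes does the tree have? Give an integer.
Answer: 7

Derivation:
Leaves (nodes with no children): A, B, C, G, H, J, K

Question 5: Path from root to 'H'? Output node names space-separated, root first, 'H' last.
Answer: F H

Derivation:
Walk down from root: F -> H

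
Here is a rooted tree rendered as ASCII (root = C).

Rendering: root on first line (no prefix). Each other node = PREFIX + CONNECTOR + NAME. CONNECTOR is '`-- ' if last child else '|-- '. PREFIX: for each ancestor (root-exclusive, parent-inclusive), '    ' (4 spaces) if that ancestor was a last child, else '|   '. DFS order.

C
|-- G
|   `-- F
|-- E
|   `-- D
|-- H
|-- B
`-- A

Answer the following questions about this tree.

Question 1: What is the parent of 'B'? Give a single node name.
Scan adjacency: B appears as child of C

Answer: C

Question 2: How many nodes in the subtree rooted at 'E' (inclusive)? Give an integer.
Answer: 2

Derivation:
Subtree rooted at E contains: D, E
Count = 2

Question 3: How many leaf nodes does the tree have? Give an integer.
Leaves (nodes with no children): A, B, D, F, H

Answer: 5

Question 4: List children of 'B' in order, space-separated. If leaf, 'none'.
Node B's children (from adjacency): (leaf)

Answer: none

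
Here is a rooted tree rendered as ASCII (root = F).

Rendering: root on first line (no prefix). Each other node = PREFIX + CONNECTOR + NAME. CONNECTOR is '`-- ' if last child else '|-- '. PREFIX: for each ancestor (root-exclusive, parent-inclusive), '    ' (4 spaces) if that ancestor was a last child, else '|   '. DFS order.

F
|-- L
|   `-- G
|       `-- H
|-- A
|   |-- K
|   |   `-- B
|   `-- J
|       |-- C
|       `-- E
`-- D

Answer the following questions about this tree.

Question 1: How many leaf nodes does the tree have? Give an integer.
Leaves (nodes with no children): B, C, D, E, H

Answer: 5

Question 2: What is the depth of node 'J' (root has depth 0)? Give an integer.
Answer: 2

Derivation:
Path from root to J: F -> A -> J
Depth = number of edges = 2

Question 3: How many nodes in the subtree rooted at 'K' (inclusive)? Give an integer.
Answer: 2

Derivation:
Subtree rooted at K contains: B, K
Count = 2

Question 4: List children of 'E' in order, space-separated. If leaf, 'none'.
Answer: none

Derivation:
Node E's children (from adjacency): (leaf)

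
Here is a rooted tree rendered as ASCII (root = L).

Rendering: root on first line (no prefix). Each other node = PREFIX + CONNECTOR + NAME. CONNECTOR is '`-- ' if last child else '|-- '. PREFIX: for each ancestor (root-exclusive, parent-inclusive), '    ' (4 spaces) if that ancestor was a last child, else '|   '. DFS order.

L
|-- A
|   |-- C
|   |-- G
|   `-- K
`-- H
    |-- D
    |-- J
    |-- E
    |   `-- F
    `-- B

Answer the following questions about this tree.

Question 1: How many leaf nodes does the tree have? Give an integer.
Leaves (nodes with no children): B, C, D, F, G, J, K

Answer: 7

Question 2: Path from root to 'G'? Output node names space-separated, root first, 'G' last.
Answer: L A G

Derivation:
Walk down from root: L -> A -> G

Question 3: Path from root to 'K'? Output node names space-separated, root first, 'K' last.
Answer: L A K

Derivation:
Walk down from root: L -> A -> K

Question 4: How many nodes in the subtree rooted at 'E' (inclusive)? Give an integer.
Answer: 2

Derivation:
Subtree rooted at E contains: E, F
Count = 2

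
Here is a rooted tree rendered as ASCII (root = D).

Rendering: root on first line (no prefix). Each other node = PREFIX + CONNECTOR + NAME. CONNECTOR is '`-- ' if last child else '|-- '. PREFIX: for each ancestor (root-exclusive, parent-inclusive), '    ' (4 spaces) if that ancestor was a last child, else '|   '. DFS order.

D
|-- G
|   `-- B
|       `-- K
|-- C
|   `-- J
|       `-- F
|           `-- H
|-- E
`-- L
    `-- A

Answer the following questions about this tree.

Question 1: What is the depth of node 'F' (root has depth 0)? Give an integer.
Answer: 3

Derivation:
Path from root to F: D -> C -> J -> F
Depth = number of edges = 3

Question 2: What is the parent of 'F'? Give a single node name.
Answer: J

Derivation:
Scan adjacency: F appears as child of J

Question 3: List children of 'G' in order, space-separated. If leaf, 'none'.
Answer: B

Derivation:
Node G's children (from adjacency): B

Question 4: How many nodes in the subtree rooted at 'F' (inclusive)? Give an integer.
Answer: 2

Derivation:
Subtree rooted at F contains: F, H
Count = 2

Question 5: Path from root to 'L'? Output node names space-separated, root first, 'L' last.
Walk down from root: D -> L

Answer: D L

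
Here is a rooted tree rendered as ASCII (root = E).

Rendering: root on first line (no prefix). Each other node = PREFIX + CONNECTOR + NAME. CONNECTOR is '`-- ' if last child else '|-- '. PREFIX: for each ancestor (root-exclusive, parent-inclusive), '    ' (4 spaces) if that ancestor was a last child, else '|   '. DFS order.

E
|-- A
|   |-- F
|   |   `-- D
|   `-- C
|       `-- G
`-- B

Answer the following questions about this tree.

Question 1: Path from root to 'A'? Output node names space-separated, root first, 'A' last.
Answer: E A

Derivation:
Walk down from root: E -> A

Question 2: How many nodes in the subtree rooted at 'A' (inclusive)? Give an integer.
Subtree rooted at A contains: A, C, D, F, G
Count = 5

Answer: 5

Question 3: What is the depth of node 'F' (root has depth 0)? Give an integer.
Path from root to F: E -> A -> F
Depth = number of edges = 2

Answer: 2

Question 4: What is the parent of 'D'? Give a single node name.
Scan adjacency: D appears as child of F

Answer: F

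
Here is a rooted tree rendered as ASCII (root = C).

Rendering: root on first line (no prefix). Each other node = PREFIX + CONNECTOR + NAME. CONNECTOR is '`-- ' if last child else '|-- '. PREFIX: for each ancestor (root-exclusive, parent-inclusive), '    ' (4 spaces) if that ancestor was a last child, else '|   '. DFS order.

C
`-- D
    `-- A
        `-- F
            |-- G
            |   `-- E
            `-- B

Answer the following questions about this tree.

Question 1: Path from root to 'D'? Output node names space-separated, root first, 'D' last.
Walk down from root: C -> D

Answer: C D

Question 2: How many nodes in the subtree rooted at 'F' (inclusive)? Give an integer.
Subtree rooted at F contains: B, E, F, G
Count = 4

Answer: 4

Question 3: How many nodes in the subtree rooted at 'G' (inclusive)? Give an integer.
Answer: 2

Derivation:
Subtree rooted at G contains: E, G
Count = 2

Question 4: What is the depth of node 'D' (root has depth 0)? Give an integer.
Answer: 1

Derivation:
Path from root to D: C -> D
Depth = number of edges = 1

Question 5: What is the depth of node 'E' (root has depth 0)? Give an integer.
Path from root to E: C -> D -> A -> F -> G -> E
Depth = number of edges = 5

Answer: 5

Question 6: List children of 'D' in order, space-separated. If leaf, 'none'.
Answer: A

Derivation:
Node D's children (from adjacency): A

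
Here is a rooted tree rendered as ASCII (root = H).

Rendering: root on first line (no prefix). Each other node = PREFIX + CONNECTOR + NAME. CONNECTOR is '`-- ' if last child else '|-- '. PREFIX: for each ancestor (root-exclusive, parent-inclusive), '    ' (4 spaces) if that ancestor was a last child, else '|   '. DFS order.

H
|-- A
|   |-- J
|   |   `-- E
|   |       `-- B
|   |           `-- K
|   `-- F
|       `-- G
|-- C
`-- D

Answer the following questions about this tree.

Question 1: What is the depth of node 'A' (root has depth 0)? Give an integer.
Answer: 1

Derivation:
Path from root to A: H -> A
Depth = number of edges = 1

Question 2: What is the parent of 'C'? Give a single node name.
Answer: H

Derivation:
Scan adjacency: C appears as child of H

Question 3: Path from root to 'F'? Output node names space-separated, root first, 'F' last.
Walk down from root: H -> A -> F

Answer: H A F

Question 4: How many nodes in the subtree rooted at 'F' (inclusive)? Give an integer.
Subtree rooted at F contains: F, G
Count = 2

Answer: 2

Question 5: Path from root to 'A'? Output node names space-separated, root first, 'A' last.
Answer: H A

Derivation:
Walk down from root: H -> A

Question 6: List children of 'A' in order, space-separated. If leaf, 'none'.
Node A's children (from adjacency): J, F

Answer: J F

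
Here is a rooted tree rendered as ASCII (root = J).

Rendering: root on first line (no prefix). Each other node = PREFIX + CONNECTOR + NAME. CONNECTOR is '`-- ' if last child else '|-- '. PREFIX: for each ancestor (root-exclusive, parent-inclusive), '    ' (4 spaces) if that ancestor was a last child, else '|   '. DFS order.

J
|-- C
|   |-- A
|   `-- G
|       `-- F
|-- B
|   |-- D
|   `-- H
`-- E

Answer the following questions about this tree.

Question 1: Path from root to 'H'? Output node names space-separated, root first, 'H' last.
Answer: J B H

Derivation:
Walk down from root: J -> B -> H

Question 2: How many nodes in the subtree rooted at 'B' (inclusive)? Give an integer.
Answer: 3

Derivation:
Subtree rooted at B contains: B, D, H
Count = 3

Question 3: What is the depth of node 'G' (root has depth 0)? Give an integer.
Path from root to G: J -> C -> G
Depth = number of edges = 2

Answer: 2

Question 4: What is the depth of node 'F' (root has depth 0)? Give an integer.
Path from root to F: J -> C -> G -> F
Depth = number of edges = 3

Answer: 3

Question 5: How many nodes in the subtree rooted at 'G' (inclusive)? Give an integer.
Answer: 2

Derivation:
Subtree rooted at G contains: F, G
Count = 2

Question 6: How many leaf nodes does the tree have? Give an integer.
Leaves (nodes with no children): A, D, E, F, H

Answer: 5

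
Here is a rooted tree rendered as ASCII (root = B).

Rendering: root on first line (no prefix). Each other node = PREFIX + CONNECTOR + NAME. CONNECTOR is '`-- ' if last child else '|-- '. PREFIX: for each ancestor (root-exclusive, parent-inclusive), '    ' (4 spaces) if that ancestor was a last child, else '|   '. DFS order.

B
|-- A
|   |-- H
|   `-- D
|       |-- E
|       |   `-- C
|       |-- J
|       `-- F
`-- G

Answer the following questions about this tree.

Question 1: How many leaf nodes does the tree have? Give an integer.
Answer: 5

Derivation:
Leaves (nodes with no children): C, F, G, H, J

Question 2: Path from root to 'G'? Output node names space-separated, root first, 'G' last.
Answer: B G

Derivation:
Walk down from root: B -> G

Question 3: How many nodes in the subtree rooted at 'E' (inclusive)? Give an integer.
Subtree rooted at E contains: C, E
Count = 2

Answer: 2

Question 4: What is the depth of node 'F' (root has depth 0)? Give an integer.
Path from root to F: B -> A -> D -> F
Depth = number of edges = 3

Answer: 3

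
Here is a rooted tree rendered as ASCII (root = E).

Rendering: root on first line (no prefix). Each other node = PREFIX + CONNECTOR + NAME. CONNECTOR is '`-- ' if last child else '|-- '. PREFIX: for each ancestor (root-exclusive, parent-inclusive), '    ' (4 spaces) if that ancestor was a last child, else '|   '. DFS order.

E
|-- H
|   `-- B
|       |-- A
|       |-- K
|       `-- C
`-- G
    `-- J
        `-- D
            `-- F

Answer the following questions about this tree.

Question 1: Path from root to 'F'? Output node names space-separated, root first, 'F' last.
Answer: E G J D F

Derivation:
Walk down from root: E -> G -> J -> D -> F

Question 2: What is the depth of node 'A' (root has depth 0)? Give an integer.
Answer: 3

Derivation:
Path from root to A: E -> H -> B -> A
Depth = number of edges = 3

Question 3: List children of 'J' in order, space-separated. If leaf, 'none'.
Node J's children (from adjacency): D

Answer: D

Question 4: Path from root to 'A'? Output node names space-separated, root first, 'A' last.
Answer: E H B A

Derivation:
Walk down from root: E -> H -> B -> A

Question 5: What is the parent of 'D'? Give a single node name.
Answer: J

Derivation:
Scan adjacency: D appears as child of J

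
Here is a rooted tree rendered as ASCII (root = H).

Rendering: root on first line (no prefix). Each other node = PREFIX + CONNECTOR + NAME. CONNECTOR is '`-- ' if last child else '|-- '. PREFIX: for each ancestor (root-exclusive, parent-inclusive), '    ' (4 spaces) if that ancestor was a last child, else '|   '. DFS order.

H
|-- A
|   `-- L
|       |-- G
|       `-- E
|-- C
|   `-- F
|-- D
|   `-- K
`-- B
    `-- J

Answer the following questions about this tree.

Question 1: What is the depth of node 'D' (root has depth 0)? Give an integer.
Answer: 1

Derivation:
Path from root to D: H -> D
Depth = number of edges = 1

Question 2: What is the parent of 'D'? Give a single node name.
Scan adjacency: D appears as child of H

Answer: H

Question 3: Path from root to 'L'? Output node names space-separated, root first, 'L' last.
Walk down from root: H -> A -> L

Answer: H A L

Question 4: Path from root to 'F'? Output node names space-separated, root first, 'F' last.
Walk down from root: H -> C -> F

Answer: H C F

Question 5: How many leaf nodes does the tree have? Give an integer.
Answer: 5

Derivation:
Leaves (nodes with no children): E, F, G, J, K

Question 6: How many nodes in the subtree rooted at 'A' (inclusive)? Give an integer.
Subtree rooted at A contains: A, E, G, L
Count = 4

Answer: 4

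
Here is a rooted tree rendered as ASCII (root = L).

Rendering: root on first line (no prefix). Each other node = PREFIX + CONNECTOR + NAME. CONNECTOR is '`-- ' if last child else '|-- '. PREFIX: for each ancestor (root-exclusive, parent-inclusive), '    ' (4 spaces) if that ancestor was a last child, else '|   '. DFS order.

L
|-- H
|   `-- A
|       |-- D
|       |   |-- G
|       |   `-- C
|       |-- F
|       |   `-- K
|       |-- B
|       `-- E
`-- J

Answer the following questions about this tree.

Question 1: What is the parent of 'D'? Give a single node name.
Answer: A

Derivation:
Scan adjacency: D appears as child of A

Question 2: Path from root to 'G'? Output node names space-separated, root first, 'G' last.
Walk down from root: L -> H -> A -> D -> G

Answer: L H A D G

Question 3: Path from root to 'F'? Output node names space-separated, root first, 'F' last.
Walk down from root: L -> H -> A -> F

Answer: L H A F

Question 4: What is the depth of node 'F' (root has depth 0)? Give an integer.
Answer: 3

Derivation:
Path from root to F: L -> H -> A -> F
Depth = number of edges = 3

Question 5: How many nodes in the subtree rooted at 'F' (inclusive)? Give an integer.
Subtree rooted at F contains: F, K
Count = 2

Answer: 2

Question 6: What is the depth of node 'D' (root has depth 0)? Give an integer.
Path from root to D: L -> H -> A -> D
Depth = number of edges = 3

Answer: 3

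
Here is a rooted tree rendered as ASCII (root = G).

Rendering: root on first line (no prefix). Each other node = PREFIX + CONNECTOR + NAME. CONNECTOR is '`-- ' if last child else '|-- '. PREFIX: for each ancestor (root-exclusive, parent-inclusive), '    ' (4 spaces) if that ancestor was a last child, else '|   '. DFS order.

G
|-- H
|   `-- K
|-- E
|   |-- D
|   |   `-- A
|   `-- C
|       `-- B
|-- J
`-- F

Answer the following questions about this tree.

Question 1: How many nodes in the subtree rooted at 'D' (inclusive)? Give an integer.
Answer: 2

Derivation:
Subtree rooted at D contains: A, D
Count = 2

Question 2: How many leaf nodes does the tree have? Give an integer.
Leaves (nodes with no children): A, B, F, J, K

Answer: 5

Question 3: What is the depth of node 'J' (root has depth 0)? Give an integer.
Answer: 1

Derivation:
Path from root to J: G -> J
Depth = number of edges = 1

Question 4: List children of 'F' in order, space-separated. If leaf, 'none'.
Node F's children (from adjacency): (leaf)

Answer: none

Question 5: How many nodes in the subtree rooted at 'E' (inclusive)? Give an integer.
Subtree rooted at E contains: A, B, C, D, E
Count = 5

Answer: 5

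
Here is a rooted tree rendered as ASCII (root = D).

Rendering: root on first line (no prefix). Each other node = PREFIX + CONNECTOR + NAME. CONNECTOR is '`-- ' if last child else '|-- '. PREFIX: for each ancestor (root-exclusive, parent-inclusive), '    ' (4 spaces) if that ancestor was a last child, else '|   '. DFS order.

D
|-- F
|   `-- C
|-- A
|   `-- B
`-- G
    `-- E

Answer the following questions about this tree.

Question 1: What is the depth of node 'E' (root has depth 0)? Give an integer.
Path from root to E: D -> G -> E
Depth = number of edges = 2

Answer: 2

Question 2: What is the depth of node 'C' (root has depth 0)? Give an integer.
Path from root to C: D -> F -> C
Depth = number of edges = 2

Answer: 2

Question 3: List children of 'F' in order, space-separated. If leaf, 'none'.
Answer: C

Derivation:
Node F's children (from adjacency): C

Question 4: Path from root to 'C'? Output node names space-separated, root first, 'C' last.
Walk down from root: D -> F -> C

Answer: D F C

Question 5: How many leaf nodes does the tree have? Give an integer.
Answer: 3

Derivation:
Leaves (nodes with no children): B, C, E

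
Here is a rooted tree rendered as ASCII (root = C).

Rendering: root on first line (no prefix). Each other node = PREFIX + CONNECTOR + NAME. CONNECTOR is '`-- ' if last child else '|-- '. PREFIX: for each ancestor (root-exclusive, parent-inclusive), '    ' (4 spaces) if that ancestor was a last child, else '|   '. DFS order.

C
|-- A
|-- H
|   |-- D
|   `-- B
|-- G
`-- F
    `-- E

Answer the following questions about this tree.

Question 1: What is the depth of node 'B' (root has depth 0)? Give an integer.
Path from root to B: C -> H -> B
Depth = number of edges = 2

Answer: 2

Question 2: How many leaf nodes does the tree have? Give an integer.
Answer: 5

Derivation:
Leaves (nodes with no children): A, B, D, E, G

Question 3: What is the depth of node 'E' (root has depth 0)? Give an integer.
Path from root to E: C -> F -> E
Depth = number of edges = 2

Answer: 2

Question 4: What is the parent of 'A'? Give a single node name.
Scan adjacency: A appears as child of C

Answer: C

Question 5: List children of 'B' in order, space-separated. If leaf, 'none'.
Node B's children (from adjacency): (leaf)

Answer: none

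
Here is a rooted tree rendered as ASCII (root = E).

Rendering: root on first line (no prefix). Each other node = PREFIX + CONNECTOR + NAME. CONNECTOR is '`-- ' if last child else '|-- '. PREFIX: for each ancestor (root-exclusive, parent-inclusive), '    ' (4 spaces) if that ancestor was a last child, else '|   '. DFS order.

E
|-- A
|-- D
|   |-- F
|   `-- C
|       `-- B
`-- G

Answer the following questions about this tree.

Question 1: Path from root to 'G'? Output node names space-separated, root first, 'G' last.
Walk down from root: E -> G

Answer: E G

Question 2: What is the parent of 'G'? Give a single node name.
Answer: E

Derivation:
Scan adjacency: G appears as child of E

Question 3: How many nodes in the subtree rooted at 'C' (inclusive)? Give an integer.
Answer: 2

Derivation:
Subtree rooted at C contains: B, C
Count = 2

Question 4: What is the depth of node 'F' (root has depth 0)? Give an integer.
Answer: 2

Derivation:
Path from root to F: E -> D -> F
Depth = number of edges = 2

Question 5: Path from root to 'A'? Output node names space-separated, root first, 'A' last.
Walk down from root: E -> A

Answer: E A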